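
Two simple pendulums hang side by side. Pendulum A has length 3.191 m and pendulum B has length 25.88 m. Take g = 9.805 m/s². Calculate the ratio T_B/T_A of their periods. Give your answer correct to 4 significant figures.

T ∝ √L, so T_B/T_A = √(L_B/L_A) = √(25.88/3.191) = 2.848.

2.848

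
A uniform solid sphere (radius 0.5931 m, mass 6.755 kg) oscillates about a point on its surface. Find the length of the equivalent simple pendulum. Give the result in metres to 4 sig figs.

0.8303 m

The equivalent simple-pendulum length is L_eq = I/(md), where I is about the pivot and d = 0.59310 m.
I_cm = (2/5)mR² = 0.95048 kg·m², so I = I_cm + md² = 0.95048 + 2.3762 = 3.3267 kg·m².
L_eq = 3.3267/(6.755 × 0.59310) = 0.8303 m.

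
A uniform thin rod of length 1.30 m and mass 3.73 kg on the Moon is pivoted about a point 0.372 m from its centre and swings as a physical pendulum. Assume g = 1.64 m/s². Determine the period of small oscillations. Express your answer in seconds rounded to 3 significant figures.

For a physical pendulum T = 2π√(I/(mgd)), with d = 0.3720 m from pivot to centre of mass.
I_cm = mL²/12 = 3.73 × 1.30²/12 = 0.5253 kg·m²; I = I_cm + md² = 0.5253 + 3.73 × 0.3720² = 1.041 kg·m².
T = 2π√(1.041/(3.73 × 1.64 × 0.3720)) = 4.25 s.

4.25 s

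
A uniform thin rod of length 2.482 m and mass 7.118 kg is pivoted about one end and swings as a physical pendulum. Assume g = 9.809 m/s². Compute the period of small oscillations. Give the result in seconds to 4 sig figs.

2.581 s

For a physical pendulum T = 2π√(I/(mgd)), with d = 1.2410 m from pivot to centre of mass.
I_cm = mL²/12 = 7.118 × 2.482²/12 = 3.6541 kg·m²; I = I_cm + md² = 3.6541 + 7.118 × 1.2410² = 14.616 kg·m².
T = 2π√(14.616/(7.118 × 9.809 × 1.2410)) = 2.581 s.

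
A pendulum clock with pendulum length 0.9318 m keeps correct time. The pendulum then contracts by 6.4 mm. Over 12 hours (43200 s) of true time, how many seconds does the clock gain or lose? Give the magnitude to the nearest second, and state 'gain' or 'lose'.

T ∝ √L, so T'/T = √(0.92540/0.9318) = 0.996560.
In 43200 s of true time the clock registers 43200/0.996560 = 43349.1 s, so it gains 149 s.

gain 149 s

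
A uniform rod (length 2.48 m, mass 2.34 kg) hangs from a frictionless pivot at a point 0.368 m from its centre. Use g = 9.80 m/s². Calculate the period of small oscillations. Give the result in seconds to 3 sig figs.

For a physical pendulum T = 2π√(I/(mgd)), with d = 0.3680 m from pivot to centre of mass.
I_cm = mL²/12 = 2.34 × 2.48²/12 = 1.199 kg·m²; I = I_cm + md² = 1.199 + 2.34 × 0.3680² = 1.516 kg·m².
T = 2π√(1.516/(2.34 × 9.80 × 0.3680)) = 2.66 s.

2.66 s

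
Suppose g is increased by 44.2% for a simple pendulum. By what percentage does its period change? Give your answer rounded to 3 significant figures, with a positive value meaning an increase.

-16.7%

T ∝ 1/√g, so T'/T = 1/√(1.442) = 0.8328.
Percentage change in T = (0.8328 − 1) × 100% = -16.7%.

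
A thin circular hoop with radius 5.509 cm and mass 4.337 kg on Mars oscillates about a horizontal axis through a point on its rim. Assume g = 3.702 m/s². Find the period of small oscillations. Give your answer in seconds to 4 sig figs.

1.084 s

I_cm = mr² = 0.013162 kg·m². The pivot is at distance d = 0.05509 m from the centre of mass.
By the parallel-axis theorem, I = I_cm + md² = 0.013162 + 0.013162 = 0.026325 kg·m².
T = 2π√(I/(mgd)) = 2π√(0.026325/(4.337 × 3.702 × 0.05509)) = 1.084 s.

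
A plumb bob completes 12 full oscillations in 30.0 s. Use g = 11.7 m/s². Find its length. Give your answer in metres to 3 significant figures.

T = 30.0/12 = 2.500 s.
From T = 2π√(L/g), L = gT²/(4π²) = 11.7 × 2.500²/(4π²) = 1.85 m.

1.85 m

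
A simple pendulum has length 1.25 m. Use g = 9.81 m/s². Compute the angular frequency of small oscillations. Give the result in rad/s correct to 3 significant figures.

2.80 rad/s

ω = √(g/L) = √(9.81/1.25) = 2.80 rad/s.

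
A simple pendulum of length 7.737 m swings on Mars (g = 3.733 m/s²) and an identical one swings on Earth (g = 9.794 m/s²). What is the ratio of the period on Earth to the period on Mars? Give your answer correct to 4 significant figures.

T ∝ 1/√g, so T₂/T₁ = √(g₁/g₂) = √(3.733/9.794) = 0.6174.

0.6174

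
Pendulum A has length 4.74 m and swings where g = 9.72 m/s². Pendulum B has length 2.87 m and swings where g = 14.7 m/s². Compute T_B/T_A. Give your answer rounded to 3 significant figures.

T = 2π√(L/g), so T_B/T_A = √((L_B/g_B)/(L_A/g_A)) = √((2.87/14.7)/(4.74/9.72)) = 0.633.

0.633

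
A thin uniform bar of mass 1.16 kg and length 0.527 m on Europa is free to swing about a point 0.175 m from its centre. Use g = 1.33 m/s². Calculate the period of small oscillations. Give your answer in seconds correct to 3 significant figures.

For a physical pendulum T = 2π√(I/(mgd)), with d = 0.1750 m from pivot to centre of mass.
I_cm = mL²/12 = 1.16 × 0.527²/12 = 0.02685 kg·m²; I = I_cm + md² = 0.02685 + 1.16 × 0.1750² = 0.06237 kg·m².
T = 2π√(0.06237/(1.16 × 1.33 × 0.1750)) = 3.02 s.

3.02 s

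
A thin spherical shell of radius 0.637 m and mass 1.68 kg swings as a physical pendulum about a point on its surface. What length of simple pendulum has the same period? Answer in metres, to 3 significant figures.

1.06 m

The equivalent simple-pendulum length is L_eq = I/(md), where I is about the pivot and d = 0.6370 m.
I_cm = (2/3)mR² = 0.4545 kg·m², so I = I_cm + md² = 0.4545 + 0.6817 = 1.136 kg·m².
L_eq = 1.136/(1.68 × 0.6370) = 1.06 m.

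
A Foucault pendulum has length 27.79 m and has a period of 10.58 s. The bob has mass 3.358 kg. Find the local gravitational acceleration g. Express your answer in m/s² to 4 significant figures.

From T = 2π√(L/g), g = 4π²L/T² = 4π² × 27.79/10.580² = 9.801 m/s².

9.801 m/s²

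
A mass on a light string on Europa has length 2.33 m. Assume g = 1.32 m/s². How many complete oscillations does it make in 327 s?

T = 2π√(L/g) = 2π√(2.33/1.32) = 8.348 s.
Number of complete oscillations = ⌊327/8.348⌋ = ⌊39.17⌋ = 39.

39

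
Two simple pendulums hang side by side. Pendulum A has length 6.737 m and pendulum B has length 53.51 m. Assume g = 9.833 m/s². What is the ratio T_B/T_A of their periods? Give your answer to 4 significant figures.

T ∝ √L, so T_B/T_A = √(L_B/L_A) = √(53.51/6.737) = 2.818.

2.818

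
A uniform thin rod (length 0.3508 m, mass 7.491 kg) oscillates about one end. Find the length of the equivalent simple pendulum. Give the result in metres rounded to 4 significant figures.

0.2339 m

The equivalent simple-pendulum length is L_eq = I/(md), where I is about the pivot and d = 0.17540 m.
I_cm = (1/12)mL² = 0.076821 kg·m², so I = I_cm + md² = 0.076821 + 0.23046 = 0.30728 kg·m².
L_eq = 0.30728/(7.491 × 0.17540) = 0.2339 m.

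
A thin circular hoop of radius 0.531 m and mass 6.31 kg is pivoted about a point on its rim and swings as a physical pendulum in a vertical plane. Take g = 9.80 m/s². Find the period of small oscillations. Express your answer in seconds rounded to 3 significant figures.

I_cm = mr² = 1.779 kg·m². The pivot is at distance d = 0.531 m from the centre of mass.
By the parallel-axis theorem, I = I_cm + md² = 1.779 + 1.779 = 3.558 kg·m².
T = 2π√(I/(mgd)) = 2π√(3.558/(6.31 × 9.80 × 0.531)) = 2.07 s.

2.07 s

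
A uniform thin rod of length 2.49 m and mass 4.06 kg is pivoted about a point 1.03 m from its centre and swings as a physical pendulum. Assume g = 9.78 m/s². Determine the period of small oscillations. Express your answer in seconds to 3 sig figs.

For a physical pendulum T = 2π√(I/(mgd)), with d = 1.030 m from pivot to centre of mass.
I_cm = mL²/12 = 4.06 × 2.49²/12 = 2.098 kg·m²; I = I_cm + md² = 2.098 + 4.06 × 1.030² = 6.405 kg·m².
T = 2π√(6.405/(4.06 × 9.78 × 1.030)) = 2.49 s.

2.49 s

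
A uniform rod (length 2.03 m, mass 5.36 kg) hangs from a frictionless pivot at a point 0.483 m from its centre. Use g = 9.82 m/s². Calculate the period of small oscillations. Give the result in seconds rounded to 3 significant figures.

For a physical pendulum T = 2π√(I/(mgd)), with d = 0.4830 m from pivot to centre of mass.
I_cm = mL²/12 = 5.36 × 2.03²/12 = 1.841 kg·m²; I = I_cm + md² = 1.841 + 5.36 × 0.4830² = 3.091 kg·m².
T = 2π√(3.091/(5.36 × 9.82 × 0.4830)) = 2.19 s.

2.19 s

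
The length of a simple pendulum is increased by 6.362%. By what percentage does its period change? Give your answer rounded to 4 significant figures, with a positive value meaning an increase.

T ∝ √L, so T'/T = √(1.0636) = 1.0313.
Percentage change in T = (1.0313 − 1) × 100% = 3.132%.

3.132%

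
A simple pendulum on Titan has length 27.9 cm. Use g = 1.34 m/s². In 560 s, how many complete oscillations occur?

T = 2π√(L/g) = 2π√(0.279/1.34) = 2.867 s.
Number of complete oscillations = ⌊560/2.867⌋ = ⌊195.3⌋ = 195.

195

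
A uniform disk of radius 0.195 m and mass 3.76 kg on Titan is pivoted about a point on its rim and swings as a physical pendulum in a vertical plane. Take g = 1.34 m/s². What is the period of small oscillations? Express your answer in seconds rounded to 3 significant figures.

2.94 s

I_cm = ½mr² = 0.07149 kg·m². The pivot is at distance d = 0.195 m from the centre of mass.
By the parallel-axis theorem, I = I_cm + md² = 0.07149 + 0.1430 = 0.2145 kg·m².
T = 2π√(I/(mgd)) = 2π√(0.2145/(3.76 × 1.34 × 0.195)) = 2.94 s.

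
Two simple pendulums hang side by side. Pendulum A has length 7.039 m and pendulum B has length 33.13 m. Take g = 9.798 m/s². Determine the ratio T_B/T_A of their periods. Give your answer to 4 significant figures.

T ∝ √L, so T_B/T_A = √(L_B/L_A) = √(33.13/7.039) = 2.169.

2.169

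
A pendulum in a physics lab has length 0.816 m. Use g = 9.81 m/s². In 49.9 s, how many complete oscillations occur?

T = 2π√(L/g) = 2π√(0.816/9.81) = 1.812 s.
Number of complete oscillations = ⌊49.9/1.812⌋ = ⌊27.54⌋ = 27.

27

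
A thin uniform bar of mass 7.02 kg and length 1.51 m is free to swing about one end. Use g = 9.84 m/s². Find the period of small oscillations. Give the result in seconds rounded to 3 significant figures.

For a physical pendulum T = 2π√(I/(mgd)), with d = 0.7550 m from pivot to centre of mass.
I_cm = mL²/12 = 7.02 × 1.51²/12 = 1.334 kg·m²; I = I_cm + md² = 1.334 + 7.02 × 0.7550² = 5.335 kg·m².
T = 2π√(5.335/(7.02 × 9.84 × 0.7550)) = 2.01 s.

2.01 s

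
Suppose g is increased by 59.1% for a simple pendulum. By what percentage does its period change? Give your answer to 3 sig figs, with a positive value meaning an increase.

T ∝ 1/√g, so T'/T = 1/√(1.591) = 0.7928.
Percentage change in T = (0.7928 − 1) × 100% = -20.7%.

-20.7%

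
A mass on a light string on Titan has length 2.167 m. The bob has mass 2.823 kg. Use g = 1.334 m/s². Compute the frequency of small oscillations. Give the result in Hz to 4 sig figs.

T = 2π√(L/g) = 2π√(2.167/1.334) = 8.0081 s, so f = 1/T = 0.1249 Hz.

0.1249 Hz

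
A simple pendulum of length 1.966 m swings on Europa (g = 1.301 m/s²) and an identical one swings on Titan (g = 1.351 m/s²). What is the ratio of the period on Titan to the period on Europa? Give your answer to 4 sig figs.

0.9813

T ∝ 1/√g, so T₂/T₁ = √(g₁/g₂) = √(1.301/1.351) = 0.9813.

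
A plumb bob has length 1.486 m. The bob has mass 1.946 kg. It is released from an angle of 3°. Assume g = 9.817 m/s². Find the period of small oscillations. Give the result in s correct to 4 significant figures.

2.445 s

T = 2π√(L/g) = 2π√(1.486/9.817) = 2π × 0.38906 = 2.445 s.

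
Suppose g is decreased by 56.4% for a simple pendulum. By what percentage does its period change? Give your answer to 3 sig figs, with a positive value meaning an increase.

51.4%

T ∝ 1/√g, so T'/T = 1/√(0.4360) = 1.514.
Percentage change in T = (1.514 − 1) × 100% = 51.4%.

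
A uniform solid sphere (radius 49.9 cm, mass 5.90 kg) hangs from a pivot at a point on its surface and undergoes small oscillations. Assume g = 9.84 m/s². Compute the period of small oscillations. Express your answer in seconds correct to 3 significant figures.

I_cm = (2/5)mr² = 0.5876 kg·m². The pivot is at distance d = 0.499 m from the centre of mass.
By the parallel-axis theorem, I = I_cm + md² = 0.5876 + 1.469 = 2.057 kg·m².
T = 2π√(I/(mgd)) = 2π√(2.057/(5.90 × 9.84 × 0.499)) = 1.67 s.

1.67 s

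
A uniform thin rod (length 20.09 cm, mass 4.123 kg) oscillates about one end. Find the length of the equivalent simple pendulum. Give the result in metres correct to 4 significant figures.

0.1339 m

The equivalent simple-pendulum length is L_eq = I/(md), where I is about the pivot and d = 0.10045 m.
I_cm = (1/12)mL² = 0.013867 kg·m², so I = I_cm + md² = 0.013867 + 0.041602 = 0.055469 kg·m².
L_eq = 0.055469/(4.123 × 0.10045) = 0.1339 m.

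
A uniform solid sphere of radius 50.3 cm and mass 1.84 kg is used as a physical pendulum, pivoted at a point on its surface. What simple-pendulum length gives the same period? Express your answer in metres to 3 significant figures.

0.704 m

The equivalent simple-pendulum length is L_eq = I/(md), where I is about the pivot and d = 0.5030 m.
I_cm = (2/5)mR² = 0.1862 kg·m², so I = I_cm + md² = 0.1862 + 0.4655 = 0.6518 kg·m².
L_eq = 0.6518/(1.84 × 0.5030) = 0.704 m.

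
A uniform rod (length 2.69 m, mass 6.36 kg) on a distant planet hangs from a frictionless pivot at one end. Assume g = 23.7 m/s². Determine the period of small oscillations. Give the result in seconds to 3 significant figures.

For a physical pendulum T = 2π√(I/(mgd)), with d = 1.345 m from pivot to centre of mass.
I_cm = mL²/12 = 6.36 × 2.69²/12 = 3.835 kg·m²; I = I_cm + md² = 3.835 + 6.36 × 1.345² = 15.34 kg·m².
T = 2π√(15.34/(6.36 × 23.7 × 1.345)) = 1.73 s.

1.73 s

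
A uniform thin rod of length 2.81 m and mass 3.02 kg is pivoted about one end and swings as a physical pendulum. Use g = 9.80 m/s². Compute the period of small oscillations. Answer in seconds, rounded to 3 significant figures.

2.75 s

For a physical pendulum T = 2π√(I/(mgd)), with d = 1.405 m from pivot to centre of mass.
I_cm = mL²/12 = 3.02 × 2.81²/12 = 1.987 kg·m²; I = I_cm + md² = 1.987 + 3.02 × 1.405² = 7.949 kg·m².
T = 2π√(7.949/(3.02 × 9.80 × 1.405)) = 2.75 s.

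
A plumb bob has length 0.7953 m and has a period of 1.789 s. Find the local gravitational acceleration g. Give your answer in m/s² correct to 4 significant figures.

9.810 m/s²

From T = 2π√(L/g), g = 4π²L/T² = 4π² × 0.7953/1.7890² = 9.810 m/s².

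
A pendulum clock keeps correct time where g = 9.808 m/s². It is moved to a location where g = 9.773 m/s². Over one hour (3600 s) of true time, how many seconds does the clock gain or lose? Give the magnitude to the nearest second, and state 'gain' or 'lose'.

lose 6 s

The clock's period scales as T ∝ 1/√g, so T'/T = √(9.808/9.773) = 1.00179.
In 3600 s of true time the clock registers 3600/1.00179 = 3593.6 s, so it loses 6 s.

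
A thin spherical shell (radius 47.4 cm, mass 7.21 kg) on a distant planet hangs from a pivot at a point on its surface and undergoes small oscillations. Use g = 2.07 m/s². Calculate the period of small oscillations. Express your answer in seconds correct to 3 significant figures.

3.88 s

I_cm = (2/3)mr² = 1.080 kg·m². The pivot is at distance d = 0.474 m from the centre of mass.
By the parallel-axis theorem, I = I_cm + md² = 1.080 + 1.620 = 2.700 kg·m².
T = 2π√(I/(mgd)) = 2π√(2.700/(7.21 × 2.07 × 0.474)) = 3.88 s.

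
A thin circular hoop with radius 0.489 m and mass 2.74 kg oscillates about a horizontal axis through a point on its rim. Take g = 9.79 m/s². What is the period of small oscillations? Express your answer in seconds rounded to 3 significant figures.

1.99 s

I_cm = mr² = 0.6552 kg·m². The pivot is at distance d = 0.489 m from the centre of mass.
By the parallel-axis theorem, I = I_cm + md² = 0.6552 + 0.6552 = 1.310 kg·m².
T = 2π√(I/(mgd)) = 2π√(1.310/(2.74 × 9.79 × 0.489)) = 1.99 s.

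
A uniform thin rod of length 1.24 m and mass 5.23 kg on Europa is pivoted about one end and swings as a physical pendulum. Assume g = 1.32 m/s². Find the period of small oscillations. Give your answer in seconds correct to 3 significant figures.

For a physical pendulum T = 2π√(I/(mgd)), with d = 0.6200 m from pivot to centre of mass.
I_cm = mL²/12 = 5.23 × 1.24²/12 = 0.6701 kg·m²; I = I_cm + md² = 0.6701 + 5.23 × 0.6200² = 2.681 kg·m².
T = 2π√(2.681/(5.23 × 1.32 × 0.6200)) = 4.97 s.

4.97 s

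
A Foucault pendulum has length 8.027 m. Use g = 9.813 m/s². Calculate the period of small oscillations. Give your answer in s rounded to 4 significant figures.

5.683 s

T = 2π√(L/g) = 2π√(8.027/9.813) = 2π × 0.90443 = 5.683 s.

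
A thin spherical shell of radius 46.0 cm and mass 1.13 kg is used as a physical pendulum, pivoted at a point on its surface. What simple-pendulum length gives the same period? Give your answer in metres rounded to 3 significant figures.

0.767 m

The equivalent simple-pendulum length is L_eq = I/(md), where I is about the pivot and d = 0.4600 m.
I_cm = (2/3)mR² = 0.1594 kg·m², so I = I_cm + md² = 0.1594 + 0.2391 = 0.3985 kg·m².
L_eq = 0.3985/(1.13 × 0.4600) = 0.767 m.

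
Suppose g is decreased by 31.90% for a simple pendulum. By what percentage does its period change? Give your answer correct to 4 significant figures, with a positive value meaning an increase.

T ∝ 1/√g, so T'/T = 1/√(0.68100) = 1.2118.
Percentage change in T = (1.2118 − 1) × 100% = 21.18%.

21.18%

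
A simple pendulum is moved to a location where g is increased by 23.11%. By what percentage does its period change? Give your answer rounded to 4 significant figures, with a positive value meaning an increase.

T ∝ 1/√g, so T'/T = 1/√(1.2311) = 0.90127.
Percentage change in T = (0.90127 − 1) × 100% = -9.873%.

-9.873%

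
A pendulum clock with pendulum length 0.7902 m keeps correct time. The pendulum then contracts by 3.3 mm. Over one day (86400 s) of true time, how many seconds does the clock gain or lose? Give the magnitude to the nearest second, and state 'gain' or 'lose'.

T ∝ √L, so T'/T = √(0.78690/0.7902) = 0.997910.
In 86400 s of true time the clock registers 86400/0.997910 = 86581.0 s, so it gains 181 s.

gain 181 s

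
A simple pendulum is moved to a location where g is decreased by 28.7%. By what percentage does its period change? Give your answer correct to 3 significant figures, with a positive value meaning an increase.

18.4%

T ∝ 1/√g, so T'/T = 1/√(0.7130) = 1.184.
Percentage change in T = (1.184 − 1) × 100% = 18.4%.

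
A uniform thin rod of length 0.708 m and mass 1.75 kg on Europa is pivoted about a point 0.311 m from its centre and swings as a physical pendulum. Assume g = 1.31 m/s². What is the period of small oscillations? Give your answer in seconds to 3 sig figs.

3.66 s

For a physical pendulum T = 2π√(I/(mgd)), with d = 0.3110 m from pivot to centre of mass.
I_cm = mL²/12 = 1.75 × 0.708²/12 = 0.07310 kg·m²; I = I_cm + md² = 0.07310 + 1.75 × 0.3110² = 0.2424 kg·m².
T = 2π√(0.2424/(1.75 × 1.31 × 0.3110)) = 3.66 s.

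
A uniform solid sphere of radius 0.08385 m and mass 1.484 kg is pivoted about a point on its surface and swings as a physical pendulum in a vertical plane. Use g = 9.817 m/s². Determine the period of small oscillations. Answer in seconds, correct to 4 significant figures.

0.6871 s

I_cm = (2/5)mr² = 0.0041735 kg·m². The pivot is at distance d = 0.08385 m from the centre of mass.
By the parallel-axis theorem, I = I_cm + md² = 0.0041735 + 0.010434 = 0.014607 kg·m².
T = 2π√(I/(mgd)) = 2π√(0.014607/(1.484 × 9.817 × 0.08385)) = 0.6871 s.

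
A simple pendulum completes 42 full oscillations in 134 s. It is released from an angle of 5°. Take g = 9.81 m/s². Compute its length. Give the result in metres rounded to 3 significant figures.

2.53 m

T = 134/42 = 3.190 s.
From T = 2π√(L/g), L = gT²/(4π²) = 9.81 × 3.190²/(4π²) = 2.53 m.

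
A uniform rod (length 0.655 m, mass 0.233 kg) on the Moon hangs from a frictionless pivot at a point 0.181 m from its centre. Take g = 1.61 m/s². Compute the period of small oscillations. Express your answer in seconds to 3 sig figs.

3.05 s

For a physical pendulum T = 2π√(I/(mgd)), with d = 0.1810 m from pivot to centre of mass.
I_cm = mL²/12 = 0.233 × 0.655²/12 = 0.008330 kg·m²; I = I_cm + md² = 0.008330 + 0.233 × 0.1810² = 0.01596 kg·m².
T = 2π√(0.01596/(0.233 × 1.61 × 0.1810)) = 3.05 s.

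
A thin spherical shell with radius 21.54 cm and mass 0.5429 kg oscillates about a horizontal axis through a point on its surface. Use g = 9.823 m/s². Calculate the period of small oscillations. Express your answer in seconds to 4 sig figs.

1.201 s

I_cm = (2/3)mr² = 0.016793 kg·m². The pivot is at distance d = 0.2154 m from the centre of mass.
By the parallel-axis theorem, I = I_cm + md² = 0.016793 + 0.025189 = 0.041982 kg·m².
T = 2π√(I/(mgd)) = 2π√(0.041982/(0.5429 × 9.823 × 0.2154)) = 1.201 s.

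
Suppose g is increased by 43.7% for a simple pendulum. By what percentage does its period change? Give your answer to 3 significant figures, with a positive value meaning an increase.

T ∝ 1/√g, so T'/T = 1/√(1.437) = 0.8342.
Percentage change in T = (0.8342 − 1) × 100% = -16.6%.

-16.6%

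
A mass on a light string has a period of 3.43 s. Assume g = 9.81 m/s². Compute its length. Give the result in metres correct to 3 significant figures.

2.92 m

From T = 2π√(L/g), L = gT²/(4π²) = 9.81 × 3.430²/(4π²) = 2.92 m.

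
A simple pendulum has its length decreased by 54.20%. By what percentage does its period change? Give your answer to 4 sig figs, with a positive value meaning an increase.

T ∝ √L, so T'/T = √(0.45800) = 0.67676.
Percentage change in T = (0.67676 − 1) × 100% = -32.32%.

-32.32%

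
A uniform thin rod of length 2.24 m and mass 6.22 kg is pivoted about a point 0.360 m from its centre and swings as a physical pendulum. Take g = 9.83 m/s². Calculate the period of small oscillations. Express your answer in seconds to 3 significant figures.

2.47 s

For a physical pendulum T = 2π√(I/(mgd)), with d = 0.3600 m from pivot to centre of mass.
I_cm = mL²/12 = 6.22 × 2.24²/12 = 2.601 kg·m²; I = I_cm + md² = 2.601 + 6.22 × 0.3600² = 3.407 kg·m².
T = 2π√(3.407/(6.22 × 9.83 × 0.3600)) = 2.47 s.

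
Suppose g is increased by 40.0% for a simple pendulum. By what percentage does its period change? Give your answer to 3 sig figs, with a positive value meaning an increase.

-15.5%

T ∝ 1/√g, so T'/T = 1/√(1.400) = 0.8452.
Percentage change in T = (0.8452 − 1) × 100% = -15.5%.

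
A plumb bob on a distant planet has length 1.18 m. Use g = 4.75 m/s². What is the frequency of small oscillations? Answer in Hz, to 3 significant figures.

0.319 Hz

T = 2π√(L/g) = 2π√(1.18/4.75) = 3.132 s, so f = 1/T = 0.319 Hz.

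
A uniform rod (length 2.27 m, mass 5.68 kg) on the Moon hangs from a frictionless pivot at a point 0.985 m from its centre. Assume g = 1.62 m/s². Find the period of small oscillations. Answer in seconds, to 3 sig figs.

5.88 s

For a physical pendulum T = 2π√(I/(mgd)), with d = 0.9850 m from pivot to centre of mass.
I_cm = mL²/12 = 5.68 × 2.27²/12 = 2.439 kg·m²; I = I_cm + md² = 2.439 + 5.68 × 0.9850² = 7.950 kg·m².
T = 2π√(7.950/(5.68 × 1.62 × 0.9850)) = 5.88 s.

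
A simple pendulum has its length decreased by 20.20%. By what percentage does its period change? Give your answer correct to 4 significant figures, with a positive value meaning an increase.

-10.67%

T ∝ √L, so T'/T = √(0.79800) = 0.89331.
Percentage change in T = (0.89331 − 1) × 100% = -10.67%.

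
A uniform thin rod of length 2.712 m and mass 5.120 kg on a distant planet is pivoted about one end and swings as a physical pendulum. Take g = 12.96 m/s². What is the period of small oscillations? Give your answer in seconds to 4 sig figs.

For a physical pendulum T = 2π√(I/(mgd)), with d = 1.3560 m from pivot to centre of mass.
I_cm = mL²/12 = 5.120 × 2.712²/12 = 3.1381 kg·m²; I = I_cm + md² = 3.1381 + 5.120 × 1.3560² = 12.552 kg·m².
T = 2π√(12.552/(5.120 × 12.96 × 1.3560)) = 2.347 s.

2.347 s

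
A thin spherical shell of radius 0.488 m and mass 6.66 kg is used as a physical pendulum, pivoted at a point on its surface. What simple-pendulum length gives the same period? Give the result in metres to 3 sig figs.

The equivalent simple-pendulum length is L_eq = I/(md), where I is about the pivot and d = 0.4880 m.
I_cm = (2/3)mR² = 1.057 kg·m², so I = I_cm + md² = 1.057 + 1.586 = 2.643 kg·m².
L_eq = 2.643/(6.66 × 0.4880) = 0.813 m.

0.813 m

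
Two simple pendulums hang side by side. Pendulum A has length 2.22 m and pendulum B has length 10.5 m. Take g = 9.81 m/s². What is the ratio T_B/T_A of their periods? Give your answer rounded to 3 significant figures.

2.17

T ∝ √L, so T_B/T_A = √(L_B/L_A) = √(10.5/2.22) = 2.17.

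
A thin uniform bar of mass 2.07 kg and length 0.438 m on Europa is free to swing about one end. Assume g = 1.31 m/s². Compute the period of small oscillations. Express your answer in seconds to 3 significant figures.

For a physical pendulum T = 2π√(I/(mgd)), with d = 0.2190 m from pivot to centre of mass.
I_cm = mL²/12 = 2.07 × 0.438²/12 = 0.03309 kg·m²; I = I_cm + md² = 0.03309 + 2.07 × 0.2190² = 0.1324 kg·m².
T = 2π√(0.1324/(2.07 × 1.31 × 0.2190)) = 2.97 s.

2.97 s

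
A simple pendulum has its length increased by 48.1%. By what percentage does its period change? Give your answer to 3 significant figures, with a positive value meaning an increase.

T ∝ √L, so T'/T = √(1.481) = 1.217.
Percentage change in T = (1.217 − 1) × 100% = 21.7%.

21.7%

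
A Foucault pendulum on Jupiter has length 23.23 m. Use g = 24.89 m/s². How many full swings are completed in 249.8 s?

41

T = 2π√(L/g) = 2π√(23.23/24.89) = 6.0700 s.
Number of complete oscillations = ⌊249.8/6.0700⌋ = ⌊41.153⌋ = 41.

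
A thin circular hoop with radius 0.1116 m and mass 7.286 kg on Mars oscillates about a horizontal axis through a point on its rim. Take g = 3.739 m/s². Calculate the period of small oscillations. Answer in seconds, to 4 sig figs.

I_cm = mr² = 0.090744 kg·m². The pivot is at distance d = 0.1116 m from the centre of mass.
By the parallel-axis theorem, I = I_cm + md² = 0.090744 + 0.090744 = 0.18149 kg·m².
T = 2π√(I/(mgd)) = 2π√(0.18149/(7.286 × 3.739 × 0.1116)) = 1.535 s.

1.535 s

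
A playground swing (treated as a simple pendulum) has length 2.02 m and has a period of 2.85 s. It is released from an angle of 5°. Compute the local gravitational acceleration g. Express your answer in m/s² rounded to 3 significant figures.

From T = 2π√(L/g), g = 4π²L/T² = 4π² × 2.02/2.850² = 9.82 m/s².

9.82 m/s²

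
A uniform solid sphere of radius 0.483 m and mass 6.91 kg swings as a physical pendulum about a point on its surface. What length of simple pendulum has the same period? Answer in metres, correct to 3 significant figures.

The equivalent simple-pendulum length is L_eq = I/(md), where I is about the pivot and d = 0.4830 m.
I_cm = (2/5)mR² = 0.6448 kg·m², so I = I_cm + md² = 0.6448 + 1.612 = 2.257 kg·m².
L_eq = 2.257/(6.91 × 0.4830) = 0.676 m.

0.676 m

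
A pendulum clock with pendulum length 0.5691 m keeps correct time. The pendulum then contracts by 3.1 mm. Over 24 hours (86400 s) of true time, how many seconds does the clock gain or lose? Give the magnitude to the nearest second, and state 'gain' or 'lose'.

T ∝ √L, so T'/T = √(0.56600/0.5691) = 0.997273.
In 86400 s of true time the clock registers 86400/0.997273 = 86636.3 s, so it gains 236 s.

gain 236 s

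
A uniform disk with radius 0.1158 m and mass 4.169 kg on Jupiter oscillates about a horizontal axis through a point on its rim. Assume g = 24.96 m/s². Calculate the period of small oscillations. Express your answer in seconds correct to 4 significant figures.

0.5242 s

I_cm = ½mr² = 0.027952 kg·m². The pivot is at distance d = 0.1158 m from the centre of mass.
By the parallel-axis theorem, I = I_cm + md² = 0.027952 + 0.055905 = 0.083857 kg·m².
T = 2π√(I/(mgd)) = 2π√(0.083857/(4.169 × 24.96 × 0.1158)) = 0.5242 s.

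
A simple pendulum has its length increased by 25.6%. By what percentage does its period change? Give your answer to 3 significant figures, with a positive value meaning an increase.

12.1%

T ∝ √L, so T'/T = √(1.256) = 1.121.
Percentage change in T = (1.121 − 1) × 100% = 12.1%.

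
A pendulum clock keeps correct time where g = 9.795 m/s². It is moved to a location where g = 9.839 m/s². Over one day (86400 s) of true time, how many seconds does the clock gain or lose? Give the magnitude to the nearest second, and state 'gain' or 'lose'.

The clock's period scales as T ∝ 1/√g, so T'/T = √(9.795/9.839) = 0.997761.
In 86400 s of true time the clock registers 86400/0.997761 = 86593.8 s, so it gains 194 s.

gain 194 s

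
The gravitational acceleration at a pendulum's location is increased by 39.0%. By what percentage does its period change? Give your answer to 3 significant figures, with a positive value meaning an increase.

T ∝ 1/√g, so T'/T = 1/√(1.390) = 0.8482.
Percentage change in T = (0.8482 − 1) × 100% = -15.2%.

-15.2%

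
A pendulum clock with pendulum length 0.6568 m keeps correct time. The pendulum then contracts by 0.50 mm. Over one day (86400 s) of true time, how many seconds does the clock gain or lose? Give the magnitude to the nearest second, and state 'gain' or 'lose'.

gain 33 s

T ∝ √L, so T'/T = √(0.65630/0.6568) = 0.999619.
In 86400 s of true time the clock registers 86400/0.999619 = 86432.9 s, so it gains 33 s.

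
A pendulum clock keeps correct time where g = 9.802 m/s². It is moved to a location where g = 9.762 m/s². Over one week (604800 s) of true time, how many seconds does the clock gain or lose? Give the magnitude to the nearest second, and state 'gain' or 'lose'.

The clock's period scales as T ∝ 1/√g, so T'/T = √(9.802/9.762) = 1.00205.
In 604800 s of true time the clock registers 604800/1.00205 = 603564.7 s, so it loses 1235 s.

lose 1235 s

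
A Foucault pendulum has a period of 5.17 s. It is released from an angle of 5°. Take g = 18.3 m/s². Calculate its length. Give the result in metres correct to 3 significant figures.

12.4 m

From T = 2π√(L/g), L = gT²/(4π²) = 18.3 × 5.170²/(4π²) = 12.4 m.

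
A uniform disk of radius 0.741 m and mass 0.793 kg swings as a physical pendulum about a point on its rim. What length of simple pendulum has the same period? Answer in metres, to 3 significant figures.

The equivalent simple-pendulum length is L_eq = I/(md), where I is about the pivot and d = 0.7410 m.
I_cm = ½mR² = 0.2177 kg·m², so I = I_cm + md² = 0.2177 + 0.4354 = 0.6531 kg·m².
L_eq = 0.6531/(0.793 × 0.7410) = 1.11 m.

1.11 m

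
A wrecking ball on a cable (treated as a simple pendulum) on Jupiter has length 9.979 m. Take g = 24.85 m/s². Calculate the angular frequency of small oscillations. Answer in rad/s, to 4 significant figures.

ω = √(g/L) = √(24.85/9.979) = 1.578 rad/s.

1.578 rad/s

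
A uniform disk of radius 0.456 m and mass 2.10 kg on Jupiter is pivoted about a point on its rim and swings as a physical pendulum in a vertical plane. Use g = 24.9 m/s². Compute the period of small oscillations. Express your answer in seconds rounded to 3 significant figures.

1.04 s

I_cm = ½mr² = 0.2183 kg·m². The pivot is at distance d = 0.456 m from the centre of mass.
By the parallel-axis theorem, I = I_cm + md² = 0.2183 + 0.4367 = 0.6550 kg·m².
T = 2π√(I/(mgd)) = 2π√(0.6550/(2.10 × 24.9 × 0.456)) = 1.04 s.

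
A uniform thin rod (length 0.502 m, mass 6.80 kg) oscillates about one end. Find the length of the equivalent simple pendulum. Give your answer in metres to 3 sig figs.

The equivalent simple-pendulum length is L_eq = I/(md), where I is about the pivot and d = 0.2510 m.
I_cm = (1/12)mL² = 0.1428 kg·m², so I = I_cm + md² = 0.1428 + 0.4284 = 0.5712 kg·m².
L_eq = 0.5712/(6.80 × 0.2510) = 0.335 m.

0.335 m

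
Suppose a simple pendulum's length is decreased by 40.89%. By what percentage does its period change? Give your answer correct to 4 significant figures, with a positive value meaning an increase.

T ∝ √L, so T'/T = √(0.59110) = 0.76883.
Percentage change in T = (0.76883 − 1) × 100% = -23.12%.

-23.12%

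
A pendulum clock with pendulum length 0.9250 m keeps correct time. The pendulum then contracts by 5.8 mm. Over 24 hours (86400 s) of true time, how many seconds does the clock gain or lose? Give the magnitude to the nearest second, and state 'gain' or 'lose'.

gain 272 s

T ∝ √L, so T'/T = √(0.91920/0.9250) = 0.996860.
In 86400 s of true time the clock registers 86400/0.996860 = 86672.2 s, so it gains 272 s.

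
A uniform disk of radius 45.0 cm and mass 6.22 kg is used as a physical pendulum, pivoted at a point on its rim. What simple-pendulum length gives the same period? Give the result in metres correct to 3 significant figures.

0.675 m

The equivalent simple-pendulum length is L_eq = I/(md), where I is about the pivot and d = 0.4500 m.
I_cm = ½mR² = 0.6298 kg·m², so I = I_cm + md² = 0.6298 + 1.260 = 1.889 kg·m².
L_eq = 1.889/(6.22 × 0.4500) = 0.675 m.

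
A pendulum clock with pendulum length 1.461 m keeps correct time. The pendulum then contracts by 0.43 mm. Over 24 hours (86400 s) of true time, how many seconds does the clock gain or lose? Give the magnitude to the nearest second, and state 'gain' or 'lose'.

gain 13 s

T ∝ √L, so T'/T = √(1.46057/1.461) = 0.999853.
In 86400 s of true time the clock registers 86400/0.999853 = 86412.7 s, so it gains 13 s.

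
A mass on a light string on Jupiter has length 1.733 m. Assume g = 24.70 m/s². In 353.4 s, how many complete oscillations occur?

212

T = 2π√(L/g) = 2π√(1.733/24.70) = 1.6643 s.
Number of complete oscillations = ⌊353.4/1.6643⌋ = ⌊212.34⌋ = 212.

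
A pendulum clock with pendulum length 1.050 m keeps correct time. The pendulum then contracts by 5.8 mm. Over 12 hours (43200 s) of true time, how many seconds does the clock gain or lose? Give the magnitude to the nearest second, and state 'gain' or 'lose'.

gain 120 s

T ∝ √L, so T'/T = √(1.04420/1.050) = 0.997234.
In 43200 s of true time the clock registers 43200/0.997234 = 43319.8 s, so it gains 120 s.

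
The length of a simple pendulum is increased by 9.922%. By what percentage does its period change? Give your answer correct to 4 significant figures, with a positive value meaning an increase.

4.844%

T ∝ √L, so T'/T = √(1.0992) = 1.0484.
Percentage change in T = (1.0484 − 1) × 100% = 4.844%.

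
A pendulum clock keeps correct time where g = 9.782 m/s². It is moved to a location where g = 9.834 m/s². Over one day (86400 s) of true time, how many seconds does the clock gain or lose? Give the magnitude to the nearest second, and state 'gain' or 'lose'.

gain 229 s

The clock's period scales as T ∝ 1/√g, so T'/T = √(9.782/9.834) = 0.997353.
In 86400 s of true time the clock registers 86400/0.997353 = 86629.3 s, so it gains 229 s.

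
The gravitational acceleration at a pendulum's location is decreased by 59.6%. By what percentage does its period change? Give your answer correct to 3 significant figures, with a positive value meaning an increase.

57.3%

T ∝ 1/√g, so T'/T = 1/√(0.4040) = 1.573.
Percentage change in T = (1.573 − 1) × 100% = 57.3%.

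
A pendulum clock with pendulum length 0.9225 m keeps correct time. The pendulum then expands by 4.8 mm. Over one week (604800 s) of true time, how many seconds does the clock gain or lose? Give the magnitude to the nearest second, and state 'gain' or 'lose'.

lose 1567 s

T ∝ √L, so T'/T = √(0.92730/0.9225) = 1.00260.
In 604800 s of true time the clock registers 604800/1.00260 = 603232.7 s, so it loses 1567 s.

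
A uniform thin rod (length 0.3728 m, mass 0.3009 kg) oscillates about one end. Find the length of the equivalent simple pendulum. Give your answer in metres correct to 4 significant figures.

0.2485 m

The equivalent simple-pendulum length is L_eq = I/(md), where I is about the pivot and d = 0.18640 m.
I_cm = (1/12)mL² = 0.0034849 kg·m², so I = I_cm + md² = 0.0034849 + 0.010455 = 0.013940 kg·m².
L_eq = 0.013940/(0.3009 × 0.18640) = 0.2485 m.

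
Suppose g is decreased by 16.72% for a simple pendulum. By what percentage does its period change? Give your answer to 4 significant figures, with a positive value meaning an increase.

9.580%

T ∝ 1/√g, so T'/T = 1/√(0.83280) = 1.0958.
Percentage change in T = (1.0958 − 1) × 100% = 9.580%.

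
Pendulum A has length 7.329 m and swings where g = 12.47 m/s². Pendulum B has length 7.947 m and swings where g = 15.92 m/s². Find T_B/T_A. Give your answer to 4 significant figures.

T = 2π√(L/g), so T_B/T_A = √((L_B/g_B)/(L_A/g_A)) = √((7.947/15.92)/(7.329/12.47)) = 0.9216.

0.9216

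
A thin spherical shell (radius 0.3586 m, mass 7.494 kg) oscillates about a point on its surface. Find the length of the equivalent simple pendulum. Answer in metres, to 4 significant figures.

0.5977 m

The equivalent simple-pendulum length is L_eq = I/(md), where I is about the pivot and d = 0.35860 m.
I_cm = (2/3)mR² = 0.64246 kg·m², so I = I_cm + md² = 0.64246 + 0.96368 = 1.6061 kg·m².
L_eq = 1.6061/(7.494 × 0.35860) = 0.5977 m.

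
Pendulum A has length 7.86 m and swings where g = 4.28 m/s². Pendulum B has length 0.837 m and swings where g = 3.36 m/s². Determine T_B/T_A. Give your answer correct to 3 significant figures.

0.368

T = 2π√(L/g), so T_B/T_A = √((L_B/g_B)/(L_A/g_A)) = √((0.837/3.36)/(7.86/4.28)) = 0.368.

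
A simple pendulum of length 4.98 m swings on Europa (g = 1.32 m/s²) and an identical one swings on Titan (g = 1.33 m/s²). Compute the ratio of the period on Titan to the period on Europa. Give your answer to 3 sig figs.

T ∝ 1/√g, so T₂/T₁ = √(g₁/g₂) = √(1.32/1.33) = 0.996.

0.996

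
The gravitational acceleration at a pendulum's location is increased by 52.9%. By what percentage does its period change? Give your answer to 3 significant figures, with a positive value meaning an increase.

T ∝ 1/√g, so T'/T = 1/√(1.529) = 0.8087.
Percentage change in T = (0.8087 − 1) × 100% = -19.1%.

-19.1%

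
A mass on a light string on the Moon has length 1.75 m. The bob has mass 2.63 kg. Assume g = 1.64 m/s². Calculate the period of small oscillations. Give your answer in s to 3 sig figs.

T = 2π√(L/g) = 2π√(1.75/1.64) = 2π × 1.033 = 6.49 s.

6.49 s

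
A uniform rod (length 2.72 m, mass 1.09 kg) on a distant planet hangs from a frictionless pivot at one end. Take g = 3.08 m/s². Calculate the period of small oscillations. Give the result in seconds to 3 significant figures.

For a physical pendulum T = 2π√(I/(mgd)), with d = 1.360 m from pivot to centre of mass.
I_cm = mL²/12 = 1.09 × 2.72²/12 = 0.6720 kg·m²; I = I_cm + md² = 0.6720 + 1.09 × 1.360² = 2.688 kg·m².
T = 2π√(2.688/(1.09 × 3.08 × 1.360)) = 4.82 s.

4.82 s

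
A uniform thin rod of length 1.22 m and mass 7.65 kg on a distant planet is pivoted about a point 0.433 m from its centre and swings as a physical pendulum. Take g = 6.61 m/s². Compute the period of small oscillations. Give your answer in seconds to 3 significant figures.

For a physical pendulum T = 2π√(I/(mgd)), with d = 0.4330 m from pivot to centre of mass.
I_cm = mL²/12 = 7.65 × 1.22²/12 = 0.9489 kg·m²; I = I_cm + md² = 0.9489 + 7.65 × 0.4330² = 2.383 kg·m².
T = 2π√(2.383/(7.65 × 6.61 × 0.4330)) = 2.07 s.

2.07 s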